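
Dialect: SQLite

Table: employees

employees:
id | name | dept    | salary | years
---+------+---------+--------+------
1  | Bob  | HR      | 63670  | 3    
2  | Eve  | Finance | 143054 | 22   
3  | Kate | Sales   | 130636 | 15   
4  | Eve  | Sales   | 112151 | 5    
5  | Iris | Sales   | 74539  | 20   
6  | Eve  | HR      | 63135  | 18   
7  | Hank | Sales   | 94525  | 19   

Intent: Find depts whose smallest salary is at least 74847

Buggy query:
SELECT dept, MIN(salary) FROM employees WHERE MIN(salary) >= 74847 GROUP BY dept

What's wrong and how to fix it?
Bug: Aggregates like MIN are computed per group after WHERE runs

Fix: Use HAVING for the per-group MIN condition

Corrected query:
SELECT dept, MIN(salary) FROM employees GROUP BY dept HAVING MIN(salary) >= 74847

Result:
dept    | MIN(salary)
--------+------------
Finance | 143054     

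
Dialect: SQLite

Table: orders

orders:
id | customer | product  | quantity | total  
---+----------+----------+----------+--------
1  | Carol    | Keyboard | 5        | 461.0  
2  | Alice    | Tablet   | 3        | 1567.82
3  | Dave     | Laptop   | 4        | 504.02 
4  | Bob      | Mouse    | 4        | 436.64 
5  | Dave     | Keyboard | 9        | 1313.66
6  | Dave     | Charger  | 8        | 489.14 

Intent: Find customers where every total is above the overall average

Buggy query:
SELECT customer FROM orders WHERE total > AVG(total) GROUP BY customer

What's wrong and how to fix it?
Bug: AVG() is an aggregate; it can't sit directly in WHERE

Fix: Use a subquery for AVG and a HAVING MIN(...) filter so the condition holds for every row in the group

Corrected query:
SELECT customer FROM orders GROUP BY customer HAVING MIN(total) > (SELECT AVG(total) FROM orders)

Result:
customer
--------
Alice   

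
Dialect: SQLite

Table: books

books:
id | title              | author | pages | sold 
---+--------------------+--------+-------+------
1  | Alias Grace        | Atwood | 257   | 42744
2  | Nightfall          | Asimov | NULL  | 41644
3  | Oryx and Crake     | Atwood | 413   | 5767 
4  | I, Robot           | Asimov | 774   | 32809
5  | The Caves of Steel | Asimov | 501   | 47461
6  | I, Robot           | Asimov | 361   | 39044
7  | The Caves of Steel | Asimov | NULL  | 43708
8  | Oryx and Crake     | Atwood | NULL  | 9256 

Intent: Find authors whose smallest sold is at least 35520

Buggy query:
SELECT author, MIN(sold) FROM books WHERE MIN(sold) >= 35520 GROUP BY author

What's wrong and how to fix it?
Bug: Aggregates like MIN are computed per group after WHERE runs

Fix: Use HAVING for the per-group MIN condition

Corrected query:
SELECT author, MIN(sold) FROM books GROUP BY author HAVING MIN(sold) >= 35520

Result:
(no rows)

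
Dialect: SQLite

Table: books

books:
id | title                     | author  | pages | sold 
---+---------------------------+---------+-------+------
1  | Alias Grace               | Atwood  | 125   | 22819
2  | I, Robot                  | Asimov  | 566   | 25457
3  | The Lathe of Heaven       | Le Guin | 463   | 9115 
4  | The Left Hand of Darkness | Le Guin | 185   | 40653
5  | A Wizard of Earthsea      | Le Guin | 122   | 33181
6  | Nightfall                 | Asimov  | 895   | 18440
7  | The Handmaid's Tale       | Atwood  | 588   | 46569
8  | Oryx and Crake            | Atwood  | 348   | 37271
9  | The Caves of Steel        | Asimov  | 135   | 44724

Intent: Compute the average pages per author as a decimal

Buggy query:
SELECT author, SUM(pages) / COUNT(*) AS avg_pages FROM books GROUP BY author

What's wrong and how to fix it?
Bug: SUM(pages) and COUNT(*) are both integers; the division truncates the fractional part

Fix: Multiply by 1.0 (or CAST to REAL) to force floating-point division

Corrected query:
SELECT author, SUM(pages) * 1.0 / COUNT(*) AS avg_pages FROM books GROUP BY author

Result:
author  | avg_pages 
--------+-----------
Asimov  | 532       
Atwood  | 353.666667
Le Guin | 256.666667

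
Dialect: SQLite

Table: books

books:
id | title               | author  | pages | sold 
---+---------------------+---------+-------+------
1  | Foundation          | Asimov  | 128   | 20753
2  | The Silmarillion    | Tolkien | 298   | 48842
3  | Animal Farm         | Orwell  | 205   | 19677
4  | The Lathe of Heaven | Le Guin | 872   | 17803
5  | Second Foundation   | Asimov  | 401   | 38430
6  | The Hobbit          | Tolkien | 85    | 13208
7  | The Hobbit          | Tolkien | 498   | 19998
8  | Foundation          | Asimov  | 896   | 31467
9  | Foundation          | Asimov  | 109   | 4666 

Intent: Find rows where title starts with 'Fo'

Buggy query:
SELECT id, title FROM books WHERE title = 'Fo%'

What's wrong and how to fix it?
Bug: Wildcards only work with LIKE; '=' treats '%' as a literal character

Fix: Use LIKE for wildcard pattern matching

Corrected query:
SELECT id, title FROM books WHERE title LIKE 'Fo%'

Result:
id | title     
---+-----------
1  | Foundation
8  | Foundation
9  | Foundation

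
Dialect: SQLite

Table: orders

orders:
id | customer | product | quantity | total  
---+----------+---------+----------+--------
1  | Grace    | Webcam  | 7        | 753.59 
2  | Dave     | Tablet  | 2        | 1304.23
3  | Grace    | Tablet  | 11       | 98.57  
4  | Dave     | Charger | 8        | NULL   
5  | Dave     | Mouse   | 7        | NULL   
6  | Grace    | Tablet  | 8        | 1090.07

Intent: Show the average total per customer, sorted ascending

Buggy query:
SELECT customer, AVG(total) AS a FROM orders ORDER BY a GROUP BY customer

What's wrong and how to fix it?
Bug: GROUP BY must precede ORDER BY

Fix: Reorder: SELECT … FROM … GROUP BY … ORDER BY …

Corrected query:
SELECT customer, AVG(total) AS a FROM orders GROUP BY customer ORDER BY a

Result:
customer | a      
---------+--------
Grace    | 647.41 
Dave     | 1304.23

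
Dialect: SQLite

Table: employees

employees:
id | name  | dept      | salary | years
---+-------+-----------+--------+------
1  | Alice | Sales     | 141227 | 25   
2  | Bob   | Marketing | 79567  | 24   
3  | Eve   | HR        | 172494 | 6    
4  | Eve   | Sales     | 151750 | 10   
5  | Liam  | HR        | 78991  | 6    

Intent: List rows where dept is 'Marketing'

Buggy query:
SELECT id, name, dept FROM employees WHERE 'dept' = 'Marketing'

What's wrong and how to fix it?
Bug: 'dept' in single quotes is a string literal, not the column; the comparison is literal-vs-literal and never true

Fix: Reference the column as dept without single quotes

Corrected query:
SELECT id, name, dept FROM employees WHERE dept = 'Marketing'

Result:
id | name | dept     
---+------+----------
2  | Bob  | Marketing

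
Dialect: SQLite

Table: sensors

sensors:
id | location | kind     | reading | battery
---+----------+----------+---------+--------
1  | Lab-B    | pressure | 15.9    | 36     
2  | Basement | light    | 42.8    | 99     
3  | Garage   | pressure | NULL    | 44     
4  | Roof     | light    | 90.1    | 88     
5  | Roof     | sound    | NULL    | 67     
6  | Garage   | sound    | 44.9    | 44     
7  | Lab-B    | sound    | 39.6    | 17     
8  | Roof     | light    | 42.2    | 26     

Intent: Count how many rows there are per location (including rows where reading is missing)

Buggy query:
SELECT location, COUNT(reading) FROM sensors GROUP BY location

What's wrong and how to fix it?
Bug: COUNT(reading) skips NULLs, so groups with missing reading are undercounted

Fix: Replace COUNT(reading) with COUNT(*)

Corrected query:
SELECT location, COUNT(*) FROM sensors GROUP BY location

Result:
location | COUNT(*)
---------+---------
Basement | 1       
Garage   | 2       
Lab-B    | 2       
Roof     | 3       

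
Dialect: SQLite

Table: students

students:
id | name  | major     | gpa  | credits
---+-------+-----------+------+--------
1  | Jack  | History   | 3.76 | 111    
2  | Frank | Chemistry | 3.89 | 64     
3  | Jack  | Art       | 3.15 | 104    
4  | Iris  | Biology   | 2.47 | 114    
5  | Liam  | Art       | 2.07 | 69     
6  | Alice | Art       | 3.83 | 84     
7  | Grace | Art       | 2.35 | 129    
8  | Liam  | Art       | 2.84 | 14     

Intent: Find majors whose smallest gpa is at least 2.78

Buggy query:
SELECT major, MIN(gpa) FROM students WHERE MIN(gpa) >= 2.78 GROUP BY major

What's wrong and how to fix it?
Bug: MIN() in WHERE is a misuse of aggregate

Fix: Use HAVING for the per-group MIN condition

Corrected query:
SELECT major, MIN(gpa) FROM students GROUP BY major HAVING MIN(gpa) >= 2.78

Result:
major     | MIN(gpa)
----------+---------
Chemistry | 3.89    
History   | 3.76    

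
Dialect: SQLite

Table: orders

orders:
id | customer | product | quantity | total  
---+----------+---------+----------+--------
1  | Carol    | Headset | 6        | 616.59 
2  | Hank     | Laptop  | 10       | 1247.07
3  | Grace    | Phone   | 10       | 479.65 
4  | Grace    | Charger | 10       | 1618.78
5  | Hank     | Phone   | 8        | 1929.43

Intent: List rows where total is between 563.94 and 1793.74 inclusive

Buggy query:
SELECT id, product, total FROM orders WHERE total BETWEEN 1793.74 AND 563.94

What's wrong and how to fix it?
Bug: The bounds are reversed; BETWEEN a AND b requires a <= b to match anything

Fix: Write BETWEEN 563.94 AND 1793.74

Corrected query:
SELECT id, product, total FROM orders WHERE total BETWEEN 563.94 AND 1793.74

Result:
id | product | total  
---+---------+--------
1  | Headset | 616.59 
2  | Laptop  | 1247.07
4  | Charger | 1618.78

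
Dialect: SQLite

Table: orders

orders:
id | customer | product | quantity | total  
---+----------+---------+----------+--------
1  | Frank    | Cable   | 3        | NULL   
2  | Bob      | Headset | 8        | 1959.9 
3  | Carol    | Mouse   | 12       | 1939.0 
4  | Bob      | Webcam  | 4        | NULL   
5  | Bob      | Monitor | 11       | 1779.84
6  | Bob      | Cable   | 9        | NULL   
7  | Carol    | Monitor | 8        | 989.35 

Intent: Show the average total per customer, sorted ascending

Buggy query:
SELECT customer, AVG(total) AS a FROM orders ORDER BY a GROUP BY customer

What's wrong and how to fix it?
Bug: GROUP BY must precede ORDER BY

Fix: Reorder: SELECT … FROM … GROUP BY … ORDER BY …

Corrected query:
SELECT customer, AVG(total) AS a FROM orders GROUP BY customer ORDER BY a

Result:
customer | a       
---------+---------
Frank    | NULL    
Carol    | 1464.175
Bob      | 1869.87 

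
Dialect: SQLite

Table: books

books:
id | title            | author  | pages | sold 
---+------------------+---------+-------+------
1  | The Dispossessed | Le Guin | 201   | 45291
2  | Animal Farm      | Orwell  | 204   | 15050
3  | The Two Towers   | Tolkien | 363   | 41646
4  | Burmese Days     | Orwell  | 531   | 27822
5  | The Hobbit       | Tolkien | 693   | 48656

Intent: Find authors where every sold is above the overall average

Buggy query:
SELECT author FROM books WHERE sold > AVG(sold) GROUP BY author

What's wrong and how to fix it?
Bug: AVG() is an aggregate; it can't sit directly in WHERE

Fix: Compute the overall average in a scalar subquery and compare each group's MIN against it in HAVING

Corrected query:
SELECT author FROM books GROUP BY author HAVING MIN(sold) > (SELECT AVG(sold) FROM books)

Result:
author 
-------
Le Guin
Tolkien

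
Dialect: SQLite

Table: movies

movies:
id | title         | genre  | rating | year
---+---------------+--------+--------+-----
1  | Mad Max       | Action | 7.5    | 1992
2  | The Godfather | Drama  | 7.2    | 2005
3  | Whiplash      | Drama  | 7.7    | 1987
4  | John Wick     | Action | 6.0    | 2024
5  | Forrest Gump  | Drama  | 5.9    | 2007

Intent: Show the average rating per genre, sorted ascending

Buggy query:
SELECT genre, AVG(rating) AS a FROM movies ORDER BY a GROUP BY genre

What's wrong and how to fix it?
Bug: GROUP BY must precede ORDER BY

Fix: Reorder: SELECT … FROM … GROUP BY … ORDER BY …

Corrected query:
SELECT genre, AVG(rating) AS a FROM movies GROUP BY genre ORDER BY a

Result:
genre  | a       
-------+---------
Action | 6.75    
Drama  | 6.933333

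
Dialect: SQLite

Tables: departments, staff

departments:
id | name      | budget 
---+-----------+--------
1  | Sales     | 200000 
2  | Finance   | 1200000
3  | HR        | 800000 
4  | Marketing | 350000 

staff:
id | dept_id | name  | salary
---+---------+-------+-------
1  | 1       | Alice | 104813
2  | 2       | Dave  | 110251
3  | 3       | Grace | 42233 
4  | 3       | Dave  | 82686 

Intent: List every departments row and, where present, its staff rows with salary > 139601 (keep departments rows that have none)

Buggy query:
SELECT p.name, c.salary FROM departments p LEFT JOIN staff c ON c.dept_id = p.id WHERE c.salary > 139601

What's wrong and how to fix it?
Bug: Filtering c.salary in WHERE discards the NULL rows produced by LEFT JOIN, turning it into an inner join

Fix: Put 'c.salary > 139601' in the JOIN's ON clause instead of WHERE

Corrected query:
SELECT p.name, c.salary FROM departments p LEFT JOIN staff c ON c.dept_id = p.id AND c.salary > 139601

Result:
name      | salary
----------+-------
Sales     | NULL  
Finance   | NULL  
HR        | NULL  
Marketing | NULL  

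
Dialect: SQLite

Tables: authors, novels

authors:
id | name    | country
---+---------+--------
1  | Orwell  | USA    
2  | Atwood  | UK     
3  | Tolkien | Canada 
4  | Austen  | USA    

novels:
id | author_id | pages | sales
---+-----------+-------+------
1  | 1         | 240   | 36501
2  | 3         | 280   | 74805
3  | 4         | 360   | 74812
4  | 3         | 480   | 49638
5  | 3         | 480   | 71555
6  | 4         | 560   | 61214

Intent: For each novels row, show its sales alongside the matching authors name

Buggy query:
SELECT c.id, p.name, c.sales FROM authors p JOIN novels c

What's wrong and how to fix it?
Bug: JOIN with no ON clause produces a cartesian product; every novels row pairs with every authors row

Fix: Specify the join condition linking the foreign key to the parent id

Corrected query:
SELECT c.id, p.name, c.sales FROM authors p JOIN novels c ON c.author_id = p.id

Result:
id | name    | sales
---+---------+------
1  | Orwell  | 36501
2  | Tolkien | 74805
3  | Austen  | 74812
4  | Tolkien | 49638
5  | Tolkien | 71555
6  | Austen  | 61214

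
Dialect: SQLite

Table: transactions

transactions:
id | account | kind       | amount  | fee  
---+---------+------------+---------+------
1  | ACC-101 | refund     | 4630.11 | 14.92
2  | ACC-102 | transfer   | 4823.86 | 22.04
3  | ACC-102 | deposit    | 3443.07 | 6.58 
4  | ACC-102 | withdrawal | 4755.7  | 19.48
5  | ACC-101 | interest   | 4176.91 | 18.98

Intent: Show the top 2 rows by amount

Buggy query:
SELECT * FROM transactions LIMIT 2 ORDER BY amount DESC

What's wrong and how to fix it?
Bug: LIMIT must come after ORDER BY

Fix: Sort with ORDER BY, then apply LIMIT

Corrected query:
SELECT * FROM transactions ORDER BY amount DESC LIMIT 2

Result:
id | account | kind       | amount  | fee  
---+---------+------------+---------+------
2  | ACC-102 | transfer   | 4823.86 | 22.04
4  | ACC-102 | withdrawal | 4755.7  | 19.48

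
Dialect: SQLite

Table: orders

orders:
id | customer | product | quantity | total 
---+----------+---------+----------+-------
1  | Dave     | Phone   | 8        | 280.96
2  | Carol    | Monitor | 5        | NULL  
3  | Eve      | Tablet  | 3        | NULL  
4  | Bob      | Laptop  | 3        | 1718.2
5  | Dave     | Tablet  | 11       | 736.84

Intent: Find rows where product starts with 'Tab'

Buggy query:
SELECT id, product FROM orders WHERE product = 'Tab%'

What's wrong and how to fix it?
Bug: '=' compares the literal string including the % character; pattern matching needs LIKE

Fix: Replace '=' with LIKE so 'Tab%' is treated as a pattern

Corrected query:
SELECT id, product FROM orders WHERE product LIKE 'Tab%'

Result:
id | product
---+--------
3  | Tablet 
5  | Tablet 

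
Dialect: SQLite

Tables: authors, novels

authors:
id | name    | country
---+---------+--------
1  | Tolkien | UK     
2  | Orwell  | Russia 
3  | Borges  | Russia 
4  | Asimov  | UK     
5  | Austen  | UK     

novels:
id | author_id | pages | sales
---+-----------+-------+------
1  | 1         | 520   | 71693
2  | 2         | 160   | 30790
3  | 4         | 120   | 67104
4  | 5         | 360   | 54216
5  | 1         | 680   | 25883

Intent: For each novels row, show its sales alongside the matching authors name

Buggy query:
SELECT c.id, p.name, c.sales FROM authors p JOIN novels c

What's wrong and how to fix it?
Bug: JOIN with no ON clause produces a cartesian product; every novels row pairs with every authors row

Fix: Add ON c.author_id = p.id to the JOIN

Corrected query:
SELECT c.id, p.name, c.sales FROM authors p JOIN novels c ON c.author_id = p.id

Result:
id | name    | sales
---+---------+------
1  | Tolkien | 71693
2  | Orwell  | 30790
3  | Asimov  | 67104
4  | Austen  | 54216
5  | Tolkien | 25883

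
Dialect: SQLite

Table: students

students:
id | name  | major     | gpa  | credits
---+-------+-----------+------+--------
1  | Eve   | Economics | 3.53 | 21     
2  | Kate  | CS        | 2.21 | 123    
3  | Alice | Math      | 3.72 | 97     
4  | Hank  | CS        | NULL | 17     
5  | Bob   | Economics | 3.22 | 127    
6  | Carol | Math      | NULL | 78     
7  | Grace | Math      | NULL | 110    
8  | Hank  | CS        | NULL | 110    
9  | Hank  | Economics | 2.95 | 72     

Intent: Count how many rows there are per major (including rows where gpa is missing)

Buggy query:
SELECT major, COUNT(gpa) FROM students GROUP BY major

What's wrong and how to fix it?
Bug: COUNT(column) counts non-NULL values only; rows with NULL gpa aren't counted

Fix: Replace COUNT(gpa) with COUNT(*)

Corrected query:
SELECT major, COUNT(*) FROM students GROUP BY major

Result:
major     | COUNT(*)
----------+---------
CS        | 3       
Economics | 3       
Math      | 3       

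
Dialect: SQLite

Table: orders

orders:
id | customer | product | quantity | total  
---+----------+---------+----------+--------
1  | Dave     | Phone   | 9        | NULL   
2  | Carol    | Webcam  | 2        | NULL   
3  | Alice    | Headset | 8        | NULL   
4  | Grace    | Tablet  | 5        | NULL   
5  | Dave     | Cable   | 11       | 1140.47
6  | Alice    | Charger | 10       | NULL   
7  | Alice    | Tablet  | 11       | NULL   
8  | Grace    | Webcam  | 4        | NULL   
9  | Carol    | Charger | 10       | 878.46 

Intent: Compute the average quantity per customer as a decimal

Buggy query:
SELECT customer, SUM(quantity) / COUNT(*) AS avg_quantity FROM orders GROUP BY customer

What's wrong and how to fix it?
Bug: Both operands are integers, so '/' performs integer division and truncates

Fix: Cast one side to REAL so the division keeps the fractional part

Corrected query:
SELECT customer, SUM(quantity) * 1.0 / COUNT(*) AS avg_quantity FROM orders GROUP BY customer

Result:
customer | avg_quantity
---------+-------------
Alice    | 9.666667    
Carol    | 6           
Dave     | 10          
Grace    | 4.5         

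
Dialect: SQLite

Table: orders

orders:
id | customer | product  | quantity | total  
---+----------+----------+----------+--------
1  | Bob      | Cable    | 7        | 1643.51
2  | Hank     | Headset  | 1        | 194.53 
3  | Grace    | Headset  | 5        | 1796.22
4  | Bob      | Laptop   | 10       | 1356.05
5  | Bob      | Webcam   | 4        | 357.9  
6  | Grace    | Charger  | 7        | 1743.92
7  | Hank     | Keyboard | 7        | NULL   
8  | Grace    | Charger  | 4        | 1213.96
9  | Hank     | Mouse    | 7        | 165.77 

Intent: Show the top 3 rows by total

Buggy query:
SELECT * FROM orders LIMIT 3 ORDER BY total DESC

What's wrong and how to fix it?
Bug: ORDER BY cannot follow LIMIT; LIMIT is the final clause

Fix: Swap the clauses: ORDER BY first, then LIMIT

Corrected query:
SELECT * FROM orders ORDER BY total DESC LIMIT 3

Result:
id | customer | product | quantity | total  
---+----------+---------+----------+--------
3  | Grace    | Headset | 5        | 1796.22
6  | Grace    | Charger | 7        | 1743.92
1  | Bob      | Cable   | 7        | 1643.51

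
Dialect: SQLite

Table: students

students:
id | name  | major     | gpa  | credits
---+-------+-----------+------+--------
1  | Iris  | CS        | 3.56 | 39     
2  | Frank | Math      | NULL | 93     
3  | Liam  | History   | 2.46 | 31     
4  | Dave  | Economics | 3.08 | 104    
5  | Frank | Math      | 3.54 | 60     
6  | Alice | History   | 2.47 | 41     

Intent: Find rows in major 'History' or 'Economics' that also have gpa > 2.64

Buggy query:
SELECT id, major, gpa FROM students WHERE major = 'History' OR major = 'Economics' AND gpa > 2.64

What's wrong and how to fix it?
Bug: AND binds tighter than OR, so this parses as major = 'History' OR (major = 'Economics' AND gpa > 2.64)

Fix: Group the OR with parentheses (or use IN), then AND the threshold

Corrected query:
SELECT id, major, gpa FROM students WHERE (major = 'History' OR major = 'Economics') AND gpa > 2.64

Result:
id | major     | gpa 
---+-----------+-----
4  | Economics | 3.08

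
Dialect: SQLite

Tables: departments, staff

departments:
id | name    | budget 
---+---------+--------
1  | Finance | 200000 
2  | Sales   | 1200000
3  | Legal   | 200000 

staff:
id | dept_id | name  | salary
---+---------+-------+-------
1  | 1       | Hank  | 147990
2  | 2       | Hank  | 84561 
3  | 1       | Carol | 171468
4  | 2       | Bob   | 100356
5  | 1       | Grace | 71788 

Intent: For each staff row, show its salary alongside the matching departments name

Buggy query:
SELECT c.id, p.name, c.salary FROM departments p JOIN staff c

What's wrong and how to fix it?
Bug: Missing join condition: each staff row is matched to all departments rows instead of just its own

Fix: Add ON c.dept_id = p.id to the JOIN

Corrected query:
SELECT c.id, p.name, c.salary FROM departments p JOIN staff c ON c.dept_id = p.id

Result:
id | name    | salary
---+---------+-------
1  | Finance | 147990
2  | Sales   | 84561 
3  | Finance | 171468
4  | Sales   | 100356
5  | Finance | 71788 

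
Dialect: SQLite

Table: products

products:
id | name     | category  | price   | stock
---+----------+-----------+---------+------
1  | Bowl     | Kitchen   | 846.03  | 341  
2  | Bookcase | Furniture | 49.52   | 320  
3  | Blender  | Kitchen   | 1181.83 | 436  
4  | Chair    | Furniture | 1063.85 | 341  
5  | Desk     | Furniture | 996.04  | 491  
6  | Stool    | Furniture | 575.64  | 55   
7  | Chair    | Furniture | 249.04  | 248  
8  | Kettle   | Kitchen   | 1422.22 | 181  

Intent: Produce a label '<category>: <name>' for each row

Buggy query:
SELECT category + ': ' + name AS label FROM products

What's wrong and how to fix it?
Bug: SQLite uses || for string concatenation; + coerces text to numbers (yielding 0)

Fix: Replace + with || to concatenate text

Corrected query:
SELECT category || ': ' || name AS label FROM products

Result:
label              
-------------------
Kitchen: Bowl      
Furniture: Bookcase
Kitchen: Blender   
Furniture: Chair   
Furniture: Desk    
Furniture: Stool   
Furniture: Chair   
Kitchen: Kettle    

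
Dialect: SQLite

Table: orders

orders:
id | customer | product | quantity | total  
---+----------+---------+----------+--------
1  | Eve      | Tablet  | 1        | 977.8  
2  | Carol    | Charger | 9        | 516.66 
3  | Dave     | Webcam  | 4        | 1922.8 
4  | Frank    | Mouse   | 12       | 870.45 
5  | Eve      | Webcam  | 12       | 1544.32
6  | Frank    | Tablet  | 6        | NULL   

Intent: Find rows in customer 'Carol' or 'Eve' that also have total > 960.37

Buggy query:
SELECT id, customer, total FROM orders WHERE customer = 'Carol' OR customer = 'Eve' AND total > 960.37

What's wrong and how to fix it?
Bug: Without parentheses, AND is evaluated before OR, so the total filter only applies to the 'Eve' branch

Fix: Add parentheses around the OR so the AND applies to both alternatives

Corrected query:
SELECT id, customer, total FROM orders WHERE (customer = 'Carol' OR customer = 'Eve') AND total > 960.37

Result:
id | customer | total  
---+----------+--------
1  | Eve      | 977.8  
5  | Eve      | 1544.32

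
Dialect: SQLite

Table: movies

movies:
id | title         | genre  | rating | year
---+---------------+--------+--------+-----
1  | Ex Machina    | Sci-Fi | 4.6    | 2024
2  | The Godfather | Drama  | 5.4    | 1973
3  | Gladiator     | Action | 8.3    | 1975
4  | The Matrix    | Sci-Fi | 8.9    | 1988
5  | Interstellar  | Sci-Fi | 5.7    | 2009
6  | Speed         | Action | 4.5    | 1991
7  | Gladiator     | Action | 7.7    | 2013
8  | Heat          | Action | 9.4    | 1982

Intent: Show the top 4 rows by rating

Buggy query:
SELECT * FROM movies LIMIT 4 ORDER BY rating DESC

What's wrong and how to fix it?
Bug: ORDER BY cannot follow LIMIT; LIMIT is the final clause

Fix: Sort with ORDER BY, then apply LIMIT

Corrected query:
SELECT * FROM movies ORDER BY rating DESC LIMIT 4

Result:
id | title      | genre  | rating | year
---+------------+--------+--------+-----
8  | Heat       | Action | 9.4    | 1982
4  | The Matrix | Sci-Fi | 8.9    | 1988
3  | Gladiator  | Action | 8.3    | 1975
7  | Gladiator  | Action | 7.7    | 2013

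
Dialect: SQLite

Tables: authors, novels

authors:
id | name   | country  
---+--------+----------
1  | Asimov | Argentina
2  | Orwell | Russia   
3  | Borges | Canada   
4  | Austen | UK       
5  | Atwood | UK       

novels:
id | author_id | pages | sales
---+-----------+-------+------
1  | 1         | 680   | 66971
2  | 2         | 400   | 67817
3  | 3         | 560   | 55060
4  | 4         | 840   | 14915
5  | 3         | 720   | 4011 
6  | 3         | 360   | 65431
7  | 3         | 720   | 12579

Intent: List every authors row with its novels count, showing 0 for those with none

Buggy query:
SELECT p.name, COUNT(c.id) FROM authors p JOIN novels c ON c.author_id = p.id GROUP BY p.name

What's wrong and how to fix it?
Bug: INNER JOIN drops authors rows that have no matching novels rows

Fix: Use LEFT JOIN so parents without children still appear (COUNT(c.id) gives 0)

Corrected query:
SELECT p.name, COUNT(c.id) FROM authors p LEFT JOIN novels c ON c.author_id = p.id GROUP BY p.name

Result:
name   | COUNT(c.id)
-------+------------
Asimov | 1          
Atwood | 0          
Austen | 1          
Borges | 4          
Orwell | 1          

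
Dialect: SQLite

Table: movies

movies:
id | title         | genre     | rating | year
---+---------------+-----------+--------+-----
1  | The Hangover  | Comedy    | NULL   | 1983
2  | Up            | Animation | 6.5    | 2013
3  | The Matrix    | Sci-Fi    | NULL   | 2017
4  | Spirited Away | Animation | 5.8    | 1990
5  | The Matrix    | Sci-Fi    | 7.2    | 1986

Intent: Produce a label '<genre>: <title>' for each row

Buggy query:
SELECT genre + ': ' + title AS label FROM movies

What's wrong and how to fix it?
Bug: '+' is numeric addition; on text columns SQLite converts them to 0 instead of concatenating

Fix: Replace + with || to concatenate text

Corrected query:
SELECT genre || ': ' || title AS label FROM movies

Result:
label                   
------------------------
Comedy: The Hangover    
Animation: Up           
Sci-Fi: The Matrix      
Animation: Spirited Away
Sci-Fi: The Matrix      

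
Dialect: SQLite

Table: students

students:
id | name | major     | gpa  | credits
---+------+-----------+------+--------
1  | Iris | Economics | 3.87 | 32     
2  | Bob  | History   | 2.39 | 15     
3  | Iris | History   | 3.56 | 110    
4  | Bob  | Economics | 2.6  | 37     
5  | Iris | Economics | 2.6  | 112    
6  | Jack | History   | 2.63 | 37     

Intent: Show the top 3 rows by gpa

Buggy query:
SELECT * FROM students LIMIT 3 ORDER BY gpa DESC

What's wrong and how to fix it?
Bug: ORDER BY cannot follow LIMIT; LIMIT is the final clause

Fix: Swap the clauses: ORDER BY first, then LIMIT

Corrected query:
SELECT * FROM students ORDER BY gpa DESC LIMIT 3

Result:
id | name | major     | gpa  | credits
---+------+-----------+------+--------
1  | Iris | Economics | 3.87 | 32     
3  | Iris | History   | 3.56 | 110    
6  | Jack | History   | 2.63 | 37     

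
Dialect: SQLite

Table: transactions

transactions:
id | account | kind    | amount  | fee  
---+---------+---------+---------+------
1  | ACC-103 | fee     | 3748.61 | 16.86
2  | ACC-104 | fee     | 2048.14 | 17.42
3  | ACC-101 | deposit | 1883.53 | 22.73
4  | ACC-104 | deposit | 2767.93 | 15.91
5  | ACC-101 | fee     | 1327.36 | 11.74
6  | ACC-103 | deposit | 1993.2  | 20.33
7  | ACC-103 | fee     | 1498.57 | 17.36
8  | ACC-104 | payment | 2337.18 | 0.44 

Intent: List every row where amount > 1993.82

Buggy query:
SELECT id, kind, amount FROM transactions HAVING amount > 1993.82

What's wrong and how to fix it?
Bug: This is a non-aggregate query (no GROUP BY, no aggregates), so in SQLite the HAVING clause is invalid here; a row-level condition belongs in WHERE

Fix: Replace HAVING with WHERE since the condition applies to individual rows

Corrected query:
SELECT id, kind, amount FROM transactions WHERE amount > 1993.82

Result:
id | kind    | amount 
---+---------+--------
1  | fee     | 3748.61
2  | fee     | 2048.14
4  | deposit | 2767.93
8  | payment | 2337.18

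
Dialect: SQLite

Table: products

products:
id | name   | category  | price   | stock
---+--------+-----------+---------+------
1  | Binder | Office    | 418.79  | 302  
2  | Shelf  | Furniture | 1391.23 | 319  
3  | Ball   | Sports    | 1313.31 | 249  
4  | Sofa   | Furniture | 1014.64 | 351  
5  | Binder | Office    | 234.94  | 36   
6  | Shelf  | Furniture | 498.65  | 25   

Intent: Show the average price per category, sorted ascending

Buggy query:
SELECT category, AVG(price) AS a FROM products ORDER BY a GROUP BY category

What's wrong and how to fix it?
Bug: GROUP BY must precede ORDER BY

Fix: Move ORDER BY to the end, after GROUP BY

Corrected query:
SELECT category, AVG(price) AS a FROM products GROUP BY category ORDER BY a

Result:
category  | a         
----------+-----------
Office    | 326.865   
Furniture | 968.173333
Sports    | 1313.31   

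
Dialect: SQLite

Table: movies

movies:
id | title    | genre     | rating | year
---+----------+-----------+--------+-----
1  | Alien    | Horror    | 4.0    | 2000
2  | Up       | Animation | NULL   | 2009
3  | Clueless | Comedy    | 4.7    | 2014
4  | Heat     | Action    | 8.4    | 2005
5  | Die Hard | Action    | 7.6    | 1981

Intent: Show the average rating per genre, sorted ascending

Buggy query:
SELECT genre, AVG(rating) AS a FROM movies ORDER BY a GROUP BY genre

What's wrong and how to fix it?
Bug: GROUP BY must precede ORDER BY

Fix: Move ORDER BY to the end, after GROUP BY

Corrected query:
SELECT genre, AVG(rating) AS a FROM movies GROUP BY genre ORDER BY a

Result:
genre     | a   
----------+-----
Animation | NULL
Horror    | 4   
Comedy    | 4.7 
Action    | 8   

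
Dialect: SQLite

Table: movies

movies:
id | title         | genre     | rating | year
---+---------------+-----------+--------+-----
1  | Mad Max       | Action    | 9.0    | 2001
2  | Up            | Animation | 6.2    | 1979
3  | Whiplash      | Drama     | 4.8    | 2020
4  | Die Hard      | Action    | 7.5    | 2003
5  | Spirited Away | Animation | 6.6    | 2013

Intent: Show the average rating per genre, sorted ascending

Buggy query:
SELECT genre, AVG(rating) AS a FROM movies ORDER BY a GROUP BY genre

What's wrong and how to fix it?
Bug: ORDER BY appears before GROUP BY; SQL clause order requires GROUP BY first

Fix: Reorder: SELECT … FROM … GROUP BY … ORDER BY …

Corrected query:
SELECT genre, AVG(rating) AS a FROM movies GROUP BY genre ORDER BY a

Result:
genre     | a   
----------+-----
Drama     | 4.8 
Animation | 6.4 
Action    | 8.25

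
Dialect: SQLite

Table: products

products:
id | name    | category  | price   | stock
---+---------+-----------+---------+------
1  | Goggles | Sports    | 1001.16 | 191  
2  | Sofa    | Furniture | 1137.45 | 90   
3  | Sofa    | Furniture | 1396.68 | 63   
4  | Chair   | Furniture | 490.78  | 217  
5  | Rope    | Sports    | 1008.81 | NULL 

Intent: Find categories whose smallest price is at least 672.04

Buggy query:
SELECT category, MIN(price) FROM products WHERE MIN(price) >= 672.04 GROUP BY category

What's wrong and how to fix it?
Bug: MIN() in WHERE is a misuse of aggregate

Fix: Replace WHERE with HAVING after the GROUP BY

Corrected query:
SELECT category, MIN(price) FROM products GROUP BY category HAVING MIN(price) >= 672.04

Result:
category | MIN(price)
---------+-----------
Sports   | 1001.16   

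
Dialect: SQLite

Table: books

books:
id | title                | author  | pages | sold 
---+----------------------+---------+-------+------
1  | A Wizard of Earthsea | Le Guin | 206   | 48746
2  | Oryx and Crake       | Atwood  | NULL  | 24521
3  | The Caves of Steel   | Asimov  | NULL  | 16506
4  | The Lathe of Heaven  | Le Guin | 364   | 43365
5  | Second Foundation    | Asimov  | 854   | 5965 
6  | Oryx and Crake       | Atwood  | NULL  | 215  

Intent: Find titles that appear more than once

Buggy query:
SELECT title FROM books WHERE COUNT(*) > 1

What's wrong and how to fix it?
Bug: COUNT(*) is an aggregate and cannot be used in WHERE

Fix: Group first, then use HAVING for the count condition

Corrected query:
SELECT title FROM books GROUP BY title HAVING COUNT(*) > 1

Result:
title         
--------------
Oryx and Crake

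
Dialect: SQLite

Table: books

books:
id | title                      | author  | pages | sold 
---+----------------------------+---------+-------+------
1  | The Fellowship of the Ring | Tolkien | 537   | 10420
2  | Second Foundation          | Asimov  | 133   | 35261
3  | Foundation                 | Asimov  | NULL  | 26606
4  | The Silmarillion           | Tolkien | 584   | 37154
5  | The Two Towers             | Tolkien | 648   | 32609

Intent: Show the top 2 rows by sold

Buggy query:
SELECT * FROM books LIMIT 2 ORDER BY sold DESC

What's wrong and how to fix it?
Bug: LIMIT must come after ORDER BY

Fix: Sort with ORDER BY, then apply LIMIT

Corrected query:
SELECT * FROM books ORDER BY sold DESC LIMIT 2

Result:
id | title             | author  | pages | sold 
---+-------------------+---------+-------+------
4  | The Silmarillion  | Tolkien | 584   | 37154
2  | Second Foundation | Asimov  | 133   | 35261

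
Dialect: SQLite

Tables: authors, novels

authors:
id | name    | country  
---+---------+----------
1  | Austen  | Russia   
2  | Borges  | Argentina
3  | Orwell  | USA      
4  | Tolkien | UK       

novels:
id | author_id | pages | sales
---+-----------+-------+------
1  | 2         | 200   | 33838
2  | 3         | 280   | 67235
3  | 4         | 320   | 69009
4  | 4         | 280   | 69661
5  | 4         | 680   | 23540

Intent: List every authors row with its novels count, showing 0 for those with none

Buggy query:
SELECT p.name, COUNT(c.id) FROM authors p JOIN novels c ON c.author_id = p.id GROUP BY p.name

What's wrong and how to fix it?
Bug: An inner join excludes parents with zero children

Fix: Switch to LEFT JOIN to retain unmatched parent rows

Corrected query:
SELECT p.name, COUNT(c.id) FROM authors p LEFT JOIN novels c ON c.author_id = p.id GROUP BY p.name

Result:
name    | COUNT(c.id)
--------+------------
Austen  | 0          
Borges  | 1          
Orwell  | 1          
Tolkien | 3          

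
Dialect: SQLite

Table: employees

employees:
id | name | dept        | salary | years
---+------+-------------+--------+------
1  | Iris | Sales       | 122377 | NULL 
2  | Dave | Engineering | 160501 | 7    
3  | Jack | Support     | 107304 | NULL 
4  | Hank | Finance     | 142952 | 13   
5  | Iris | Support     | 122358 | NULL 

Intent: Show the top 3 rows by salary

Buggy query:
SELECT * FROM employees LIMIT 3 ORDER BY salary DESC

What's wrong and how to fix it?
Bug: LIMIT must come after ORDER BY

Fix: Sort with ORDER BY, then apply LIMIT

Corrected query:
SELECT * FROM employees ORDER BY salary DESC LIMIT 3

Result:
id | name | dept        | salary | years
---+------+-------------+--------+------
2  | Dave | Engineering | 160501 | 7    
4  | Hank | Finance     | 142952 | 13   
1  | Iris | Sales       | 122377 | NULL 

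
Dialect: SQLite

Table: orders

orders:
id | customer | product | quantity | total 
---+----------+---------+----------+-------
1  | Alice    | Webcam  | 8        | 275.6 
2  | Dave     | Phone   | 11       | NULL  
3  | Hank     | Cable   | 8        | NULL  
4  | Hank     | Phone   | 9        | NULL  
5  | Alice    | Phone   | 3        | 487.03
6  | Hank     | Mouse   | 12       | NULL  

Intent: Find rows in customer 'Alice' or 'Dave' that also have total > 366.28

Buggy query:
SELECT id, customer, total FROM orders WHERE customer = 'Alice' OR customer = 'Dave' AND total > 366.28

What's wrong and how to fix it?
Bug: Without parentheses, AND is evaluated before OR, so the total filter only applies to the 'Dave' branch

Fix: Group the OR with parentheses (or use IN), then AND the threshold

Corrected query:
SELECT id, customer, total FROM orders WHERE (customer = 'Alice' OR customer = 'Dave') AND total > 366.28

Result:
id | customer | total 
---+----------+-------
5  | Alice    | 487.03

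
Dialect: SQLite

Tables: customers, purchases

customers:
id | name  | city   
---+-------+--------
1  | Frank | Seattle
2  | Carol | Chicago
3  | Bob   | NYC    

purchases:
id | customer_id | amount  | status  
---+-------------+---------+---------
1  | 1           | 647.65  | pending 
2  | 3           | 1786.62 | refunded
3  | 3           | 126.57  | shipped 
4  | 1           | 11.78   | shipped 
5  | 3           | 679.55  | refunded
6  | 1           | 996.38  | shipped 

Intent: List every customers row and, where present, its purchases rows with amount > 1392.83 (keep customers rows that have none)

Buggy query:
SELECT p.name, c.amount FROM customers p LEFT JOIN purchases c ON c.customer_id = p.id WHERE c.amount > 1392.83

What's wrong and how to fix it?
Bug: A WHERE condition on the right-hand table after LEFT JOIN drops unmatched parents

Fix: Put 'c.amount > 1392.83' in the JOIN's ON clause instead of WHERE

Corrected query:
SELECT p.name, c.amount FROM customers p LEFT JOIN purchases c ON c.customer_id = p.id AND c.amount > 1392.83

Result:
name  | amount 
------+--------
Frank | NULL   
Carol | NULL   
Bob   | 1786.62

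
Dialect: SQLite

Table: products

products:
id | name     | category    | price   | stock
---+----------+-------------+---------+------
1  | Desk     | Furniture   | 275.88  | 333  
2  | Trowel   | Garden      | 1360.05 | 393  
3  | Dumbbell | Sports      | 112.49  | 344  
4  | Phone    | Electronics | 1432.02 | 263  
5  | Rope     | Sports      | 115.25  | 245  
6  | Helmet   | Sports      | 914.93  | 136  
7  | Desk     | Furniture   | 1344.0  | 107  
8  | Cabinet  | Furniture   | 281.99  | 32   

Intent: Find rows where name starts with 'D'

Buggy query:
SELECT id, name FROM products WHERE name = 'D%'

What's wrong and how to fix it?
Bug: '=' compares the literal string including the % character; pattern matching needs LIKE

Fix: Use LIKE for wildcard pattern matching

Corrected query:
SELECT id, name FROM products WHERE name LIKE 'D%'

Result:
id | name    
---+---------
1  | Desk    
3  | Dumbbell
7  | Desk    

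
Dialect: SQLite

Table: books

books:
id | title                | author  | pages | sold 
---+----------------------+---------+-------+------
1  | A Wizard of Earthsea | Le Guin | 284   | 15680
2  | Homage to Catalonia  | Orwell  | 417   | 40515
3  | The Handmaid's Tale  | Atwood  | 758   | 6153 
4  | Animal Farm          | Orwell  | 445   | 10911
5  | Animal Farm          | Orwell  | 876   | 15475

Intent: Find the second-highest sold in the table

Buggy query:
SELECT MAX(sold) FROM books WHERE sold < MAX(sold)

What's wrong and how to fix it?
Bug: MAX(sold) on the right of the comparison is an aggregate-in-WHERE error

Fix: Compute the overall MAX in a subquery, then take MAX of rows below it

Corrected query:
SELECT MAX(sold) FROM books WHERE sold < (SELECT MAX(sold) FROM books)

Result:
MAX(sold)
---------
15680    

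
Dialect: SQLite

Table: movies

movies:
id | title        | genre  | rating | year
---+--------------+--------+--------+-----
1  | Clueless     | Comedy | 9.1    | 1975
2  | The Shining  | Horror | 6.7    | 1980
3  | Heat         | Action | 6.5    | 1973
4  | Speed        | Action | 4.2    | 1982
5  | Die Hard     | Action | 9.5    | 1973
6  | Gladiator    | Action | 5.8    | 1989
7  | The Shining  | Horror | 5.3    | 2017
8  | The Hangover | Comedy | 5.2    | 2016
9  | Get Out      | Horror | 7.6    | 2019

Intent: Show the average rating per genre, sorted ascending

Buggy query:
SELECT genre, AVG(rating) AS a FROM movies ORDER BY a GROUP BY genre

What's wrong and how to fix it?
Bug: GROUP BY must precede ORDER BY

Fix: Reorder: SELECT … FROM … GROUP BY … ORDER BY …

Corrected query:
SELECT genre, AVG(rating) AS a FROM movies GROUP BY genre ORDER BY a

Result:
genre  | a       
-------+---------
Action | 6.5     
Horror | 6.533333
Comedy | 7.15    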